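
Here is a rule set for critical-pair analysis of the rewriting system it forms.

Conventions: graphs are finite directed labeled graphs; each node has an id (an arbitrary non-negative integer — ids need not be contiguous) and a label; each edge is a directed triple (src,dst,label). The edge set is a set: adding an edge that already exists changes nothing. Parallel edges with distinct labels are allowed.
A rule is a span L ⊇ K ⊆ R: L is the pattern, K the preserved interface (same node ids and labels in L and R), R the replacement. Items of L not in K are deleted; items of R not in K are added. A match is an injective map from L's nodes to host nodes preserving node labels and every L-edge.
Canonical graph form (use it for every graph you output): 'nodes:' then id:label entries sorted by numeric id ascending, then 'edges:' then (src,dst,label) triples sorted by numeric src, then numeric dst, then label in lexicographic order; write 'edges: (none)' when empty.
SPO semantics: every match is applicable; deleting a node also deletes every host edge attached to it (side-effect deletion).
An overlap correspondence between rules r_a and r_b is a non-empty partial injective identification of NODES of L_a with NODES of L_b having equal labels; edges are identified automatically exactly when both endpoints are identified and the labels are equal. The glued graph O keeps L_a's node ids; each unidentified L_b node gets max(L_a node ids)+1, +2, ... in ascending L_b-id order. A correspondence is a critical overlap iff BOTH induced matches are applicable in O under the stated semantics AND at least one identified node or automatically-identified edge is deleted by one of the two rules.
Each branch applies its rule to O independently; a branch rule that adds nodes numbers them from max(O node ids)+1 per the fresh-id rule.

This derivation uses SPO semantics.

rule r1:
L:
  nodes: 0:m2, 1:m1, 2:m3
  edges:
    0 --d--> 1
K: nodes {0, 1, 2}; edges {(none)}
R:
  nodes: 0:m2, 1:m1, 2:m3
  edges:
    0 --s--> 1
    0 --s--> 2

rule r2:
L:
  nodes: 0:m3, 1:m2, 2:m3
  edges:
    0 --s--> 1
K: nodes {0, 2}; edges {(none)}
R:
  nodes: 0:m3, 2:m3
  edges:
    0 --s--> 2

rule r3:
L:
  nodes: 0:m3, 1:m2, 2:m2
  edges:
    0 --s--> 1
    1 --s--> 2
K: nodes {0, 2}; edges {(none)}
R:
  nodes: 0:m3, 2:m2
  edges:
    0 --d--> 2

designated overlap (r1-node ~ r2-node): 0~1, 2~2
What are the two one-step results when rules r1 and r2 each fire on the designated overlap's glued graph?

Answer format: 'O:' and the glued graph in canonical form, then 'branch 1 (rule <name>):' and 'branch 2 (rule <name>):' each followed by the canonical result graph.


O:
nodes: 0:m2, 1:m1, 2:m3, 3:m3
edges: (0,1,d); (3,0,s)
branch 1 (rule r1):
nodes: 0:m2, 1:m1, 2:m3, 3:m3
edges: (0,1,s); (0,2,s); (3,0,s)
branch 2 (rule r2):
nodes: 1:m1, 2:m3, 3:m3
edges: (3,2,s)


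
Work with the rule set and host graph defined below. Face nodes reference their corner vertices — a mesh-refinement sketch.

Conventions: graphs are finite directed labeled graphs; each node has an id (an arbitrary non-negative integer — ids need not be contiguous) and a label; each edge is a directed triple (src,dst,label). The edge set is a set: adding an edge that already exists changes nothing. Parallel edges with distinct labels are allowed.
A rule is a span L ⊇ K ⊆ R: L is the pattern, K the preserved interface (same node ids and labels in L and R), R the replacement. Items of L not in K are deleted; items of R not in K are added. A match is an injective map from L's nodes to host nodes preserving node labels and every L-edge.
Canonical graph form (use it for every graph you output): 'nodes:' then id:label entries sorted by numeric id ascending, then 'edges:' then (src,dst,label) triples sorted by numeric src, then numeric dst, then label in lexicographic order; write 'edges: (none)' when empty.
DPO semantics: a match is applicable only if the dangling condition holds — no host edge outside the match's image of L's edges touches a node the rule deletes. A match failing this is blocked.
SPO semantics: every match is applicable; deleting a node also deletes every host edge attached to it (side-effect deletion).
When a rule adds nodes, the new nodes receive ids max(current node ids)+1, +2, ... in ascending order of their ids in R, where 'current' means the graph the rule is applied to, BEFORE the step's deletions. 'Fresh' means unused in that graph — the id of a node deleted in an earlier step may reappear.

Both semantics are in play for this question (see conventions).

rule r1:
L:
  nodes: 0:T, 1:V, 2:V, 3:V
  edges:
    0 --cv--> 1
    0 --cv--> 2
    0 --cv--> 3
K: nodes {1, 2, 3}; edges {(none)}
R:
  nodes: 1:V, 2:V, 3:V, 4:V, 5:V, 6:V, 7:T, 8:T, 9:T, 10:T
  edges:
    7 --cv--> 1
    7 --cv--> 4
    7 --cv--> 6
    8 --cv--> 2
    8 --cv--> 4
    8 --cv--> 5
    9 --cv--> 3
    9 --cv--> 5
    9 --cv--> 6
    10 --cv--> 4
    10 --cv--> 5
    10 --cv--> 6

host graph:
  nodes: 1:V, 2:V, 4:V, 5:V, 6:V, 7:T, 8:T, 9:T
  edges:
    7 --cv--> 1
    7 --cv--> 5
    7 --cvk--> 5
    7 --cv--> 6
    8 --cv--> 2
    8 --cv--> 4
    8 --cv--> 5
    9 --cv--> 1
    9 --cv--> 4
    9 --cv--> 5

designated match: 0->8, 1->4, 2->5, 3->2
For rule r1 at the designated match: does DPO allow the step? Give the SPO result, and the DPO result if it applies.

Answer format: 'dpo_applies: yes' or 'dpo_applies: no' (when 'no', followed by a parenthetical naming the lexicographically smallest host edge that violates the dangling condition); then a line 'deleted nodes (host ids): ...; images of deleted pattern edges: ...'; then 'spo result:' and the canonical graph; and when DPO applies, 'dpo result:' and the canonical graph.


dpo_applies: yes
deleted nodes (host ids): 8; images of deleted pattern edges: (8,2,cv); (8,4,cv); (8,5,cv)
spo result:
nodes: 1:V, 2:V, 4:V, 5:V, 6:V, 7:T, 9:T, 10:V, 11:V, 12:V, 13:T, 14:T, 15:T, 16:T
edges: (7,1,cv); (7,5,cv); (7,5,cvk); (7,6,cv); (9,1,cv); (9,4,cv); (9,5,cv); (13,4,cv); (13,10,cv); (13,12,cv); (14,5,cv); (14,10,cv); (14,11,cv); (15,2,cv); (15,11,cv); (15,12,cv); (16,10,cv); (16,11,cv); (16,12,cv)
dpo result:
nodes: 1:V, 2:V, 4:V, 5:V, 6:V, 7:T, 9:T, 10:V, 11:V, 12:V, 13:T, 14:T, 15:T, 16:T
edges: (7,1,cv); (7,5,cv); (7,5,cvk); (7,6,cv); (9,1,cv); (9,4,cv); (9,5,cv); (13,4,cv); (13,10,cv); (13,12,cv); (14,5,cv); (14,10,cv); (14,11,cv); (15,2,cv); (15,11,cv); (15,12,cv); (16,10,cv); (16,11,cv); (16,12,cv)


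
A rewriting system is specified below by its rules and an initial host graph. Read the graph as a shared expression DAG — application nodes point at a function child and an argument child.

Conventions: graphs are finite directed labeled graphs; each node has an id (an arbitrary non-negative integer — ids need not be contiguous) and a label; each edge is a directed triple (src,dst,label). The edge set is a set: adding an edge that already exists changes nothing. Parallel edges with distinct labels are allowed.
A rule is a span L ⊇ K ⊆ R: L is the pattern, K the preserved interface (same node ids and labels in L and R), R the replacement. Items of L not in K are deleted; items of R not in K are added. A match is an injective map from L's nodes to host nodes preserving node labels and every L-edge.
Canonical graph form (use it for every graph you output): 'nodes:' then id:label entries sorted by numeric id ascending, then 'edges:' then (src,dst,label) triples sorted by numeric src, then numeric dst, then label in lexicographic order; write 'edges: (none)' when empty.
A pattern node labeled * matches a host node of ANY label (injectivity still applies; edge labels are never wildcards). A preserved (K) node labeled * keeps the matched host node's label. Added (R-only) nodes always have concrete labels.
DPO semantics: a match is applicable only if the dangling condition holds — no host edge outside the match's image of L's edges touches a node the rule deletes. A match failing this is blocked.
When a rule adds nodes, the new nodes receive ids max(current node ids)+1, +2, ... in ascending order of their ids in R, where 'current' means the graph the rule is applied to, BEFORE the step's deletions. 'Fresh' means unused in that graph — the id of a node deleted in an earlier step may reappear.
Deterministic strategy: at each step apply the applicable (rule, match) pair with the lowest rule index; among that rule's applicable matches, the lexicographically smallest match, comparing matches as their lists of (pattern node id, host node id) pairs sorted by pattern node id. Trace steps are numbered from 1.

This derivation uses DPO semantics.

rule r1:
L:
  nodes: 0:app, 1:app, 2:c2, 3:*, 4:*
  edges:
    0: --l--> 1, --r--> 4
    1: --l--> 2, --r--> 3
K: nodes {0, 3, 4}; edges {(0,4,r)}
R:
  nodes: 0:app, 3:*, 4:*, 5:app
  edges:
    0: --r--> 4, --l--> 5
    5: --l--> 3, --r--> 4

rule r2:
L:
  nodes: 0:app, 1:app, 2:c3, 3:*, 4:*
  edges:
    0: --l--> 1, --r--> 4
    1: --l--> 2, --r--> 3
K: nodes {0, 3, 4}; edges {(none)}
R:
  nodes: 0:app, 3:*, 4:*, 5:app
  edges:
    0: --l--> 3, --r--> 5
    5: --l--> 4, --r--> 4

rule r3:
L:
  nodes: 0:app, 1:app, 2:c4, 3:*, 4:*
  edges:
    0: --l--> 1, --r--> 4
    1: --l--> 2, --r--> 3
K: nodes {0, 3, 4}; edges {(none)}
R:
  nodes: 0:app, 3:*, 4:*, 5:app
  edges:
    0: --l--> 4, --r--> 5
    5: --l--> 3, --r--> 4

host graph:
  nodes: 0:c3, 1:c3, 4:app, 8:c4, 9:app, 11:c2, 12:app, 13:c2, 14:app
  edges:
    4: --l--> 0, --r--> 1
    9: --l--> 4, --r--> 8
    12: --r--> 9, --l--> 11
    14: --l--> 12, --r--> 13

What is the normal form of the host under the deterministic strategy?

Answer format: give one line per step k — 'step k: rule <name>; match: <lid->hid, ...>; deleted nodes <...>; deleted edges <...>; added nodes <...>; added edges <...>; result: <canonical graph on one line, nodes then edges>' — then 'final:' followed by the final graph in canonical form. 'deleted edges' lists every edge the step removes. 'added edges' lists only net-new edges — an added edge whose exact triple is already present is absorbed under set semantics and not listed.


step 1: rule r1; match: 0->14, 1->12, 2->11, 3->9, 4->13; deleted nodes 11, 12; deleted edges (12,9,r); (12,11,l); (14,12,l); added nodes 15; added edges (14,15,l); (15,9,l); (15,13,r); result: nodes: 0:c3, 1:c3, 4:app, 8:c4, 9:app, 13:c2, 14:app, 15:app edges: (4,0,l); (4,1,r); (9,4,l); (9,8,r); (14,13,r); (14,15,l); (15,9,l); (15,13,r)
step 2: rule r2; match: 0->9, 1->4, 2->0, 3->1, 4->8; deleted nodes 0, 4; deleted edges (4,0,l); (4,1,r); (9,4,l); (9,8,r); added nodes 16; added edges (9,1,l); (9,16,r); (16,8,l); (16,8,r); result: nodes: 1:c3, 8:c4, 9:app, 13:c2, 14:app, 15:app, 16:app edges: (9,1,l); (9,16,r); (14,13,r); (14,15,l); (15,9,l); (15,13,r); (16,8,l); (16,8,r)
step 3: rule r2; match: 0->15, 1->9, 2->1, 3->16, 4->13; deleted nodes 1, 9; deleted edges (9,1,l); (9,16,r); (15,9,l); (15,13,r); added nodes 17; added edges (15,16,l); (15,17,r); (17,13,l); (17,13,r); result: nodes: 8:c4, 13:c2, 14:app, 15:app, 16:app, 17:app edges: (14,13,r); (14,15,l); (15,16,l); (15,17,r); (16,8,l); (16,8,r); (17,13,l); (17,13,r)
final:
nodes: 8:c4, 13:c2, 14:app, 15:app, 16:app, 17:app
edges: (14,13,r); (14,15,l); (15,16,l); (15,17,r); (16,8,l); (16,8,r); (17,13,l); (17,13,r)


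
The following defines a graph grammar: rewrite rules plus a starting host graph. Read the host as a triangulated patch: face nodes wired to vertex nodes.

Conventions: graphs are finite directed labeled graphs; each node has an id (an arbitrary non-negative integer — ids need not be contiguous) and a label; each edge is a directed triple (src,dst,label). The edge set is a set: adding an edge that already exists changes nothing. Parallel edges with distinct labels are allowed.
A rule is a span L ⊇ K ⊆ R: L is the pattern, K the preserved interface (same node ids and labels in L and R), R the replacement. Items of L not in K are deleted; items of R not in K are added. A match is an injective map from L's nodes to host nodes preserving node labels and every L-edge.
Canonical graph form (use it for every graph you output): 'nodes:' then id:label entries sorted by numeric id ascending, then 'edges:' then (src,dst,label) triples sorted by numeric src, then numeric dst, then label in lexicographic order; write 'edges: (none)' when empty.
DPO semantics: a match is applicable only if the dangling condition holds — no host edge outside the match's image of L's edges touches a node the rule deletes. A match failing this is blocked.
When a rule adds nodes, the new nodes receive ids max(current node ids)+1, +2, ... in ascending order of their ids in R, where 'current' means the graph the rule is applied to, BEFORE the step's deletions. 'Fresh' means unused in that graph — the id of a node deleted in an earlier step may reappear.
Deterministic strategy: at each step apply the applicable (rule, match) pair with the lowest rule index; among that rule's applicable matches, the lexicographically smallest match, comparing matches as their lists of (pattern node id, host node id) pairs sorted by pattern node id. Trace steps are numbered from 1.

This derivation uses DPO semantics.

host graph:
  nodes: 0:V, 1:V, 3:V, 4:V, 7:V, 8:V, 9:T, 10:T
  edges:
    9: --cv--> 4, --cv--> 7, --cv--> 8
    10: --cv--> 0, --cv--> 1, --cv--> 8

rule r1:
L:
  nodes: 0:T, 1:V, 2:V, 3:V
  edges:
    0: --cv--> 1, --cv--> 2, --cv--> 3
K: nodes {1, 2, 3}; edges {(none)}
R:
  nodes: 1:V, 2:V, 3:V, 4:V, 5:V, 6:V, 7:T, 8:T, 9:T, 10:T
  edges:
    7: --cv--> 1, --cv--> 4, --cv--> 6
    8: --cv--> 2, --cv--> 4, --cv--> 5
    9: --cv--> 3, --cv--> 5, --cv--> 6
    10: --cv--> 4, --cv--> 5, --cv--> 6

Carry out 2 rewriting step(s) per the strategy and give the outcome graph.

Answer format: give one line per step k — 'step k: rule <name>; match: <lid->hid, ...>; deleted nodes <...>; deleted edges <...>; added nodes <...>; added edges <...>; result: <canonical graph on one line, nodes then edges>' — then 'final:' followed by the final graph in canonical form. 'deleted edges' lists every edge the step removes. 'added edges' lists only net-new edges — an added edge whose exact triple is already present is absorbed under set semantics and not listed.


step 1: rule r1; match: 0->9, 1->4, 2->7, 3->8; deleted nodes 9; deleted edges (9,4,cv); (9,7,cv); (9,8,cv); added nodes 11, 12, 13, 14, 15, 16, 17; added edges (14,4,cv); (14,11,cv); (14,13,cv); (15,7,cv); (15,11,cv); (15,12,cv); (16,8,cv); (16,12,cv); (16,13,cv); (17,11,cv); (17,12,cv); (17,13,cv); result: nodes: 0:V, 1:V, 3:V, 4:V, 7:V, 8:V, 10:T, 11:V, 12:V, 13:V, 14:T, 15:T, 16:T, 17:T edges: (10,0,cv); (10,1,cv); (10,8,cv); (14,4,cv); (14,11,cv); (14,13,cv); (15,7,cv); (15,11,cv); (15,12,cv); (16,8,cv); (16,12,cv); (16,13,cv); (17,11,cv); (17,12,cv); (17,13,cv)
step 2: rule r1; match: 0->10, 1->0, 2->1, 3->8; deleted nodes 10; deleted edges (10,0,cv); (10,1,cv); (10,8,cv); added nodes 18, 19, 20, 21, 22, 23, 24; added edges (21,0,cv); (21,18,cv); (21,20,cv); (22,1,cv); (22,18,cv); (22,19,cv); (23,8,cv); (23,19,cv); (23,20,cv); (24,18,cv); (24,19,cv); (24,20,cv); result: nodes: 0:V, 1:V, 3:V, 4:V, 7:V, 8:V, 11:V, 12:V, 13:V, 14:T, 15:T, 16:T, 17:T, 18:V, 19:V, 20:V, 21:T, 22:T, 23:T, 24:T edges: (14,4,cv); (14,11,cv); (14,13,cv); (15,7,cv); (15,11,cv); (15,12,cv); (16,8,cv); (16,12,cv); (16,13,cv); (17,11,cv); (17,12,cv); (17,13,cv); (21,0,cv); (21,18,cv); (21,20,cv); (22,1,cv); (22,18,cv); (22,19,cv); (23,8,cv); (23,19,cv); (23,20,cv); (24,18,cv); (24,19,cv); (24,20,cv)
final:
nodes: 0:V, 1:V, 3:V, 4:V, 7:V, 8:V, 11:V, 12:V, 13:V, 14:T, 15:T, 16:T, 17:T, 18:V, 19:V, 20:V, 21:T, 22:T, 23:T, 24:T
edges: (14,4,cv); (14,11,cv); (14,13,cv); (15,7,cv); (15,11,cv); (15,12,cv); (16,8,cv); (16,12,cv); (16,13,cv); (17,11,cv); (17,12,cv); (17,13,cv); (21,0,cv); (21,18,cv); (21,20,cv); (22,1,cv); (22,18,cv); (22,19,cv); (23,8,cv); (23,19,cv); (23,20,cv); (24,18,cv); (24,19,cv); (24,20,cv)


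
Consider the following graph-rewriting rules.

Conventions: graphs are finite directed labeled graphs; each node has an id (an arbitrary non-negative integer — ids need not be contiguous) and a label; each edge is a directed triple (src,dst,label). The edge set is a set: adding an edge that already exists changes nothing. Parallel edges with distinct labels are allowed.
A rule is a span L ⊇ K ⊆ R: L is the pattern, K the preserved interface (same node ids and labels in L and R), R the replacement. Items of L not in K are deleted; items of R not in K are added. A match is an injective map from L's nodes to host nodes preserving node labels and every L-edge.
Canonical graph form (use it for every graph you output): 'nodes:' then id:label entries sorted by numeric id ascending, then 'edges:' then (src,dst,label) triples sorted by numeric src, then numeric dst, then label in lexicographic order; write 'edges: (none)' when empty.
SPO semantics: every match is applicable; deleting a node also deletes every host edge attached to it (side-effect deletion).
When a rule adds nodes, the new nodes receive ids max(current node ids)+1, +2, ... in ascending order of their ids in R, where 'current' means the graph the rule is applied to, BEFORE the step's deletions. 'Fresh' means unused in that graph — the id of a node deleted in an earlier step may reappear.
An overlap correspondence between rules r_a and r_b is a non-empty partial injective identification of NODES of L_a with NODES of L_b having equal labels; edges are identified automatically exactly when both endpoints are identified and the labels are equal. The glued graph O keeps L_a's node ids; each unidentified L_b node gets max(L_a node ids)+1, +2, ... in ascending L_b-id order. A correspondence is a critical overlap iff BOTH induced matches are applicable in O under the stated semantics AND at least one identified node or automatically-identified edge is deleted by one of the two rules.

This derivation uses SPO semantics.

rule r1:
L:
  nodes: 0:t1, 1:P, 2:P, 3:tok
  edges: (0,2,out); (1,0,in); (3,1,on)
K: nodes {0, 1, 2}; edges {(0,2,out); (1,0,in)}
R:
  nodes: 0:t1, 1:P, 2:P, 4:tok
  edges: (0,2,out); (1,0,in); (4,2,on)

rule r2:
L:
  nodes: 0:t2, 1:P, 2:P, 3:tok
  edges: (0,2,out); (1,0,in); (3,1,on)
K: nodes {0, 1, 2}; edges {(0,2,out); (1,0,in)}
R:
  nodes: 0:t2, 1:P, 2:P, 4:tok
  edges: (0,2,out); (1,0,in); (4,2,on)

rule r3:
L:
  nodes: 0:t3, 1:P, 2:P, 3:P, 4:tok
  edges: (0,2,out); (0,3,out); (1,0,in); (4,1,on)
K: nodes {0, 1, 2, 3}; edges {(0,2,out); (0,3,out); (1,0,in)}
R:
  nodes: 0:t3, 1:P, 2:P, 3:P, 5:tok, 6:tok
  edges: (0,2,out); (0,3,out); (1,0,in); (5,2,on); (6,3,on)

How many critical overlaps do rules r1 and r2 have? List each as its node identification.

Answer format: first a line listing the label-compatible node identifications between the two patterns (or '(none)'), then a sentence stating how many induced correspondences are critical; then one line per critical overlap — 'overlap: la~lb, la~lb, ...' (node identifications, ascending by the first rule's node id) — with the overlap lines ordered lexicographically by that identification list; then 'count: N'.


label-compatible node identifications between L(r1) and L(r2): 1~1, 1~2, 2~1, 2~2, 3~3
7 of the induced correspondences are critical overlaps of r1 and r2.
overlap: 1~1, 2~2, 3~3
overlap: 1~1, 3~3
overlap: 1~2, 2~1, 3~3
overlap: 1~2, 3~3
overlap: 2~1, 3~3
overlap: 2~2, 3~3
overlap: 3~3
count: 7


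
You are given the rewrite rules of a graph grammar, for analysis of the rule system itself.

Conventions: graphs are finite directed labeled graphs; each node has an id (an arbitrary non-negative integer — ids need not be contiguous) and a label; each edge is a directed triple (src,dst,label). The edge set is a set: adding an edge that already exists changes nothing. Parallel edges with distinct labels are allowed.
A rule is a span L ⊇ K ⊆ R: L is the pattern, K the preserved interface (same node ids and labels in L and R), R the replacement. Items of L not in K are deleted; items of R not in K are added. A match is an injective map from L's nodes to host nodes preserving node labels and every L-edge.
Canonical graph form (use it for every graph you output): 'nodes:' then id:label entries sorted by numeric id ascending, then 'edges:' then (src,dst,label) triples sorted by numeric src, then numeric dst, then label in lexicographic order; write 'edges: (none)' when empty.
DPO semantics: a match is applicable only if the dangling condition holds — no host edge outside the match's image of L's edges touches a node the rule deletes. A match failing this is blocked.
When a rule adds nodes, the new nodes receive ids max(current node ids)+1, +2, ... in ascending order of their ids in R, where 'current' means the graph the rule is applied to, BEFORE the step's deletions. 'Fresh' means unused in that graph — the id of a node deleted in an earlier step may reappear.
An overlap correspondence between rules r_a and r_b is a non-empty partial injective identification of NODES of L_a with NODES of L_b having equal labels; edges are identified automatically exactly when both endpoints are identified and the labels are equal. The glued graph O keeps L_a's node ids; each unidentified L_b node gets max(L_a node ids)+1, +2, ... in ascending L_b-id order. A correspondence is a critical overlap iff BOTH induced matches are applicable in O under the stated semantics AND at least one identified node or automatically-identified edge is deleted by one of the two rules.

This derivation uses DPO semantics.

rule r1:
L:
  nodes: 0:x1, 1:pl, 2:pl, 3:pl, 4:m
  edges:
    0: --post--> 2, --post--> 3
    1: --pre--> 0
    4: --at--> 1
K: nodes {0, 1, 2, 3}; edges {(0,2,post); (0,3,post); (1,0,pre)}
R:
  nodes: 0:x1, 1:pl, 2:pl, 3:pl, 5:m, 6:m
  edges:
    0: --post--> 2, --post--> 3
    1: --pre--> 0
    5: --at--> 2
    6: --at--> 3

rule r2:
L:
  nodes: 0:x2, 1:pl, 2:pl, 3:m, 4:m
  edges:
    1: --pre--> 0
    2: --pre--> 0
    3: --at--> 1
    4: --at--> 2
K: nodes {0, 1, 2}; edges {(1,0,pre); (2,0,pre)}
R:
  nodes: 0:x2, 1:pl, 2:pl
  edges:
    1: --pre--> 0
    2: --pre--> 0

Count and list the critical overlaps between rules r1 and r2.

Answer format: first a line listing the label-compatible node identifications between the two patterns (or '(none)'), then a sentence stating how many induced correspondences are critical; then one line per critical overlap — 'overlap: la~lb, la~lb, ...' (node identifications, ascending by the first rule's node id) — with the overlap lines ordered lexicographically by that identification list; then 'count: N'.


label-compatible node identifications between L(r1) and L(r2): 1~1, 1~2, 2~1, 2~2, 3~1, 3~2, 4~3, 4~4
6 of the induced correspondences are critical overlaps of r1 and r2.
overlap: 1~1, 2~2, 4~3
overlap: 1~1, 3~2, 4~3
overlap: 1~1, 4~3
overlap: 1~2, 2~1, 4~4
overlap: 1~2, 3~1, 4~4
overlap: 1~2, 4~4
count: 6


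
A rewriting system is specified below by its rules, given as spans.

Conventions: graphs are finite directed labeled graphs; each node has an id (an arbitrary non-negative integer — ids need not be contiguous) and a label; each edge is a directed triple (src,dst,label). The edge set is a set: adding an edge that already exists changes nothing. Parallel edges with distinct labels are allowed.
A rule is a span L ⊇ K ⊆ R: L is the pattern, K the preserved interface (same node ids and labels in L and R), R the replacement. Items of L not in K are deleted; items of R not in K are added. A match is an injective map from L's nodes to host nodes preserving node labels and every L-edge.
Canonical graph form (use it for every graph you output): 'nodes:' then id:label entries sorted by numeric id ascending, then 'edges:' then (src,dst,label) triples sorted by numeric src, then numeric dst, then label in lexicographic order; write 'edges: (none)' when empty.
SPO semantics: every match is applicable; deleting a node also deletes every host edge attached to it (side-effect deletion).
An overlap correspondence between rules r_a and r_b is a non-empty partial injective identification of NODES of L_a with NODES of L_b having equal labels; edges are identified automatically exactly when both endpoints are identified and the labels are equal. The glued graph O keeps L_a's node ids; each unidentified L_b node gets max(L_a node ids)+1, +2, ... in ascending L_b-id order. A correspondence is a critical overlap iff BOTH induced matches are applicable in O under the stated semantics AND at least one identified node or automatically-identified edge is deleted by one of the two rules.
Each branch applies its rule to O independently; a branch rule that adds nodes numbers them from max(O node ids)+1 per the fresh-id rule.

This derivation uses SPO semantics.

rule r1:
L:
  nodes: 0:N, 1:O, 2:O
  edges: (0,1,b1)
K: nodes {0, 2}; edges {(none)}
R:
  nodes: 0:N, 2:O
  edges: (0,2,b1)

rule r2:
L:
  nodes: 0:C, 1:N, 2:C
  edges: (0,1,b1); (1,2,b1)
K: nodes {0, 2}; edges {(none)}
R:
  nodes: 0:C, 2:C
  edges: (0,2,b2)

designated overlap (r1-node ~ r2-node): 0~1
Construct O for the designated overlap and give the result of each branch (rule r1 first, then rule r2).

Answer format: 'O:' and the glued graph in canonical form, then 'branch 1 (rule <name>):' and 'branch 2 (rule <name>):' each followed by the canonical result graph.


O:
nodes: 0:N, 1:O, 2:O, 3:C, 4:C
edges: (0,1,b1); (0,4,b1); (3,0,b1)
branch 1 (rule r1):
nodes: 0:N, 2:O, 3:C, 4:C
edges: (0,2,b1); (0,4,b1); (3,0,b1)
branch 2 (rule r2):
nodes: 1:O, 2:O, 3:C, 4:C
edges: (3,4,b2)


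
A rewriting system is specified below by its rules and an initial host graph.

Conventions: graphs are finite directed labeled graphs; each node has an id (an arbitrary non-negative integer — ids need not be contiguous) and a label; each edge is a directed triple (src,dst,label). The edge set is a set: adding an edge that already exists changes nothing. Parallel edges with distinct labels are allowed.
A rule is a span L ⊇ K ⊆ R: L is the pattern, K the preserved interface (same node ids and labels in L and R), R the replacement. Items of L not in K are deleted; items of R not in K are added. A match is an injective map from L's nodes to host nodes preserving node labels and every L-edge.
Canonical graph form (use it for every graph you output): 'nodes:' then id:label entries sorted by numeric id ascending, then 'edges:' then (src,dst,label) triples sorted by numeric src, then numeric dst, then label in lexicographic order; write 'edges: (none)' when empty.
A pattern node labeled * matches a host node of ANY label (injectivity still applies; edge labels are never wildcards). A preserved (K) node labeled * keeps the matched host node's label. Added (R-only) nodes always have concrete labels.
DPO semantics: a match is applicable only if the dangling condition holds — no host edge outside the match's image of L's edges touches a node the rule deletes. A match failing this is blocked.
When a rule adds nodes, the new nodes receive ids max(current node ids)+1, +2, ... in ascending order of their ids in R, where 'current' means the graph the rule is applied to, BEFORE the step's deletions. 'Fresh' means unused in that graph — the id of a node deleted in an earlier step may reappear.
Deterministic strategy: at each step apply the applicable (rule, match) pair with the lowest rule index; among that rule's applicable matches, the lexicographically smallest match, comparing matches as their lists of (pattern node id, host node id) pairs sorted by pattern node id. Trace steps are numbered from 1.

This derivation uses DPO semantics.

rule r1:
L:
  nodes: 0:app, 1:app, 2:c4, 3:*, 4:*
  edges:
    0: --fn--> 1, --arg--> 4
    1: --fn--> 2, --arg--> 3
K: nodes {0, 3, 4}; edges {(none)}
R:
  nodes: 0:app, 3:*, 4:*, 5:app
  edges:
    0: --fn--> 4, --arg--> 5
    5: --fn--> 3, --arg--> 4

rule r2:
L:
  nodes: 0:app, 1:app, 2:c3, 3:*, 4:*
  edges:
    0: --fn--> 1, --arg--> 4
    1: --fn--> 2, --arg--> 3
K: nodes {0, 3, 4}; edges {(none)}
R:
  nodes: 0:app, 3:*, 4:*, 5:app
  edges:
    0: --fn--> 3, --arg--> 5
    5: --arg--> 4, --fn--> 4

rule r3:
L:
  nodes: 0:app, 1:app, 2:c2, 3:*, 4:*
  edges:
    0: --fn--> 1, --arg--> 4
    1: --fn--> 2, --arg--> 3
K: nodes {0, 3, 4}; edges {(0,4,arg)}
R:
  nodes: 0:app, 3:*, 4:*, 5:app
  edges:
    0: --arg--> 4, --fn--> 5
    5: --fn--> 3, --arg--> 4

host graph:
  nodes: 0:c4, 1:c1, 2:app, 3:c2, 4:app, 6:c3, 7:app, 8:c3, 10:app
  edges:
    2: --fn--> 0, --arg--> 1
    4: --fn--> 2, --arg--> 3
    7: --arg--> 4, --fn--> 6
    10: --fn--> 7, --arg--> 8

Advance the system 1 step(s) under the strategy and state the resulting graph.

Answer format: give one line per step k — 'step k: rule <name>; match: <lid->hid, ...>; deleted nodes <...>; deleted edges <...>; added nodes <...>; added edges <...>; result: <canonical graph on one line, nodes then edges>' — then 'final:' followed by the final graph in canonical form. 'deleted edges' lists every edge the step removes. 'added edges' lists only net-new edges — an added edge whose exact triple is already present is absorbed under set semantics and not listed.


step 1: rule r1; match: 0->4, 1->2, 2->0, 3->1, 4->3; deleted nodes 0, 2; deleted edges (2,0,fn); (2,1,arg); (4,2,fn); (4,3,arg); added nodes 11; added edges (4,3,fn); (4,11,arg); (11,1,fn); (11,3,arg); result: nodes: 1:c1, 3:c2, 4:app, 6:c3, 7:app, 8:c3, 10:app, 11:app edges: (4,3,fn); (4,11,arg); (7,4,arg); (7,6,fn); (10,7,fn); (10,8,arg); (11,1,fn); (11,3,arg)
final:
nodes: 1:c1, 3:c2, 4:app, 6:c3, 7:app, 8:c3, 10:app, 11:app
edges: (4,3,fn); (4,11,arg); (7,4,arg); (7,6,fn); (10,7,fn); (10,8,arg); (11,1,fn); (11,3,arg)


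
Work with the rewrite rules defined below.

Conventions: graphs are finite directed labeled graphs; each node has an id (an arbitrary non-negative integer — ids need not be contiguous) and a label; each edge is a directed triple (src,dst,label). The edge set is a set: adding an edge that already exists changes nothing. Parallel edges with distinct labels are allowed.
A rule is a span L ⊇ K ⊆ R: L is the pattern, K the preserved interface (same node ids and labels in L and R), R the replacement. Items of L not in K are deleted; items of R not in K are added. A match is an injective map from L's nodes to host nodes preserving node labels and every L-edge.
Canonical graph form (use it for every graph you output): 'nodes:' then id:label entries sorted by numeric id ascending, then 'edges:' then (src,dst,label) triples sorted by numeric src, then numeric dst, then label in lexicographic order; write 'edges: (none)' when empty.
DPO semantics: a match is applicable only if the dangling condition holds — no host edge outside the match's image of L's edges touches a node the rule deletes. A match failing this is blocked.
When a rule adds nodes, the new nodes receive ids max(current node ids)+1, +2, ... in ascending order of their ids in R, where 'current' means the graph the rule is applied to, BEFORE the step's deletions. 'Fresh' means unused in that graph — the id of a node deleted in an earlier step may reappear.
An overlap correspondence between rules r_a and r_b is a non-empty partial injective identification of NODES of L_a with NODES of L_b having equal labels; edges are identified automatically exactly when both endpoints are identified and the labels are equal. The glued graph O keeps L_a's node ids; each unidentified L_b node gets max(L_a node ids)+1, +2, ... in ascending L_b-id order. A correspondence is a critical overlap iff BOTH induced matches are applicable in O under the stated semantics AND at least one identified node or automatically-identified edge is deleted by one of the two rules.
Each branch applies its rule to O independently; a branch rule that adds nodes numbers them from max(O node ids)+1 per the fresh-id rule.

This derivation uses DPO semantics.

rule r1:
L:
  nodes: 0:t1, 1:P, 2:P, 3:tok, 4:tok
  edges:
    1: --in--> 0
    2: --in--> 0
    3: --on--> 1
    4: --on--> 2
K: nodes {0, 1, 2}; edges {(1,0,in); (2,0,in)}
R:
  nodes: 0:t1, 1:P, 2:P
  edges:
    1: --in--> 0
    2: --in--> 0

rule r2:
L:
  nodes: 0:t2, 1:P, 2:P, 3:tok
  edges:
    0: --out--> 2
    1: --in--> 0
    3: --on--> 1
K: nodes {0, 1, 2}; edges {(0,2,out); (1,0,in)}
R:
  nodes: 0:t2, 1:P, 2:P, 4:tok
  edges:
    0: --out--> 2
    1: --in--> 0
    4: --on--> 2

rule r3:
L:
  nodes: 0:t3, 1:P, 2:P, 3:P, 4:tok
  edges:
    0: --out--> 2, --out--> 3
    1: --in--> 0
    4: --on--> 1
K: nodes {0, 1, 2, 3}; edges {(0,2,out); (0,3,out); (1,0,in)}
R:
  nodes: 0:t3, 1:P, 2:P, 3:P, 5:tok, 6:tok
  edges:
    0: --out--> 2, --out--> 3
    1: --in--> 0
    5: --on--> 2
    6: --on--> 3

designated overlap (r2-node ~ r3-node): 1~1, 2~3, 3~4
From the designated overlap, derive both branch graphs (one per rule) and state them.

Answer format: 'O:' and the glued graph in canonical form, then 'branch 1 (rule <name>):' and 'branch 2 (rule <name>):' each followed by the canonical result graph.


O:
nodes: 0:t2, 1:P, 2:P, 3:tok, 4:t3, 5:P
edges: (0,2,out); (1,0,in); (1,4,in); (3,1,on); (4,2,out); (4,5,out)
branch 1 (rule r2):
nodes: 0:t2, 1:P, 2:P, 4:t3, 5:P, 6:tok
edges: (0,2,out); (1,0,in); (1,4,in); (4,2,out); (4,5,out); (6,2,on)
branch 2 (rule r3):
nodes: 0:t2, 1:P, 2:P, 4:t3, 5:P, 6:tok, 7:tok
edges: (0,2,out); (1,0,in); (1,4,in); (4,2,out); (4,5,out); (6,5,on); (7,2,on)


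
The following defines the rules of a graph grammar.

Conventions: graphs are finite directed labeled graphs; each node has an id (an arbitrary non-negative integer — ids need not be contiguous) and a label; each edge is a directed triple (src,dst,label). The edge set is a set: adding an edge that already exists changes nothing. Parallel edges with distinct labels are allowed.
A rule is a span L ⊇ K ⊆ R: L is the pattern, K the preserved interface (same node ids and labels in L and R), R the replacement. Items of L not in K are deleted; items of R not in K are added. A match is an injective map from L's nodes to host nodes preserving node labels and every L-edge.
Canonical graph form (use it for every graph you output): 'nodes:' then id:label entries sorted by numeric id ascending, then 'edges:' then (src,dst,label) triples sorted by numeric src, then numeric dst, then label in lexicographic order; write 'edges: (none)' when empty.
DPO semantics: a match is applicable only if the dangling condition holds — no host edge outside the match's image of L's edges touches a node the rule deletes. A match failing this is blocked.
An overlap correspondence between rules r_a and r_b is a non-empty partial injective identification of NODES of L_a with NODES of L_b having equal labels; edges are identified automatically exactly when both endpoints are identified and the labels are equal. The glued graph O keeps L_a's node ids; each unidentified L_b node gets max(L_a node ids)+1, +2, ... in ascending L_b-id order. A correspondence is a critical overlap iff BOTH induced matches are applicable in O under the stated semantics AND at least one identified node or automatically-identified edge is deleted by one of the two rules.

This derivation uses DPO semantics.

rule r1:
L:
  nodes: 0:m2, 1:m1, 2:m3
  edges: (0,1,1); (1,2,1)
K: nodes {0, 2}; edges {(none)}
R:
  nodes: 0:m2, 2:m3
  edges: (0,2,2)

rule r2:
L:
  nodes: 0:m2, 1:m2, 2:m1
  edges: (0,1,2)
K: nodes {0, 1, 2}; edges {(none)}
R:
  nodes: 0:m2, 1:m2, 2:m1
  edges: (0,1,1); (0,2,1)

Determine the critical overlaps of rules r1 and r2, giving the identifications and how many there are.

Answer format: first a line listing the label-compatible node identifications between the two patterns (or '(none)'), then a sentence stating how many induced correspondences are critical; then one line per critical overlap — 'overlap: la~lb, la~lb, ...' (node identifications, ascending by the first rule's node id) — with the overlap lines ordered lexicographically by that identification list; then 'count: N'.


label-compatible node identifications between L(r1) and L(r2): 0~0, 0~1, 1~2
3 of the induced correspondences are critical overlaps of r1 and r2.
overlap: 0~0, 1~2
overlap: 0~1, 1~2
overlap: 1~2
count: 3


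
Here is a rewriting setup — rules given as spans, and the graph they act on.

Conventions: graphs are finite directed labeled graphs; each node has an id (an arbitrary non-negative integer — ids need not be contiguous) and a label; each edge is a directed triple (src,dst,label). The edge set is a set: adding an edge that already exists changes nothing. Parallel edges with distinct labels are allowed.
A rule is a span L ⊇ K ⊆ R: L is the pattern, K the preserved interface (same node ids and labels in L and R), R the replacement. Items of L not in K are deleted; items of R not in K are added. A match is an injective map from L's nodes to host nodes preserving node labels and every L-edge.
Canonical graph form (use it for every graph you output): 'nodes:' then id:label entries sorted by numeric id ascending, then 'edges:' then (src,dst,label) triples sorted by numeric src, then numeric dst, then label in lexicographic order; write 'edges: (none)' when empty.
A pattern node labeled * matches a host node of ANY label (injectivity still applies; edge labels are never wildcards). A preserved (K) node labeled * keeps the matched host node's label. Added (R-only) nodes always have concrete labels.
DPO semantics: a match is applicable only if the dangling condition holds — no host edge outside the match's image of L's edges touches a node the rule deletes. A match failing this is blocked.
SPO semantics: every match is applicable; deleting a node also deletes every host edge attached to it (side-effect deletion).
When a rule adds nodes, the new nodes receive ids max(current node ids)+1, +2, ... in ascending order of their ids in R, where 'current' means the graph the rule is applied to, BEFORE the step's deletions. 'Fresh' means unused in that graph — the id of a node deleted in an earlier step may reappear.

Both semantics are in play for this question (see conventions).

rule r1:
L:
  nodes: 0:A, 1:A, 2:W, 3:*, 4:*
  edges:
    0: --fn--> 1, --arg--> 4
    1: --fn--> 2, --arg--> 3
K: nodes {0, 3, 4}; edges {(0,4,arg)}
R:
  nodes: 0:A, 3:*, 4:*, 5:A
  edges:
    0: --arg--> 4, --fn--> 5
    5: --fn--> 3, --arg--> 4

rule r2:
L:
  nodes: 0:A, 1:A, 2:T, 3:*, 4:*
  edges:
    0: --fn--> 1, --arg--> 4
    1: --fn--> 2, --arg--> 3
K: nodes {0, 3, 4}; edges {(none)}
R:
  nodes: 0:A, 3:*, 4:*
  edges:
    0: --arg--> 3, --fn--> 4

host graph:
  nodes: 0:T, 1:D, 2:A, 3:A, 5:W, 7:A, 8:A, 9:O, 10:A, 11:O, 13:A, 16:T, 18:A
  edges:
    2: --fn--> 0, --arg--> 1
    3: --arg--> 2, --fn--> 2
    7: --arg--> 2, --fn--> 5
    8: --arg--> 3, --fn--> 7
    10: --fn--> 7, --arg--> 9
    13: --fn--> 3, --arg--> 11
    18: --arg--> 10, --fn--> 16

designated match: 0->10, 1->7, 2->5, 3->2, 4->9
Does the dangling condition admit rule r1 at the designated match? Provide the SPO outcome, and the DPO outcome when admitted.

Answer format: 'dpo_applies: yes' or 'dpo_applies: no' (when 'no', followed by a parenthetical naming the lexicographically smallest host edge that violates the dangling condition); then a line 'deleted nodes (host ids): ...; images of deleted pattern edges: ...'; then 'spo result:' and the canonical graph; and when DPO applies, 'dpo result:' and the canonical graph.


dpo_applies: no
(the rule deletes node 7, which keeps host edge (8,7,fn) outside the match image — the dangling condition fails, DPO blocks; SPO proceeds and side-deletes such edges)
deleted nodes (host ids): 5, 7; images of deleted pattern edges: (7,2,arg); (7,5,fn); (10,7,fn)
spo result:
nodes: 0:T, 1:D, 2:A, 3:A, 8:A, 9:O, 10:A, 11:O, 13:A, 16:T, 18:A, 19:A
edges: (2,0,fn); (2,1,arg); (3,2,arg); (3,2,fn); (8,3,arg); (10,9,arg); (10,19,fn); (13,3,fn); (13,11,arg); (18,10,arg); (18,16,fn); (19,2,fn); (19,9,arg)


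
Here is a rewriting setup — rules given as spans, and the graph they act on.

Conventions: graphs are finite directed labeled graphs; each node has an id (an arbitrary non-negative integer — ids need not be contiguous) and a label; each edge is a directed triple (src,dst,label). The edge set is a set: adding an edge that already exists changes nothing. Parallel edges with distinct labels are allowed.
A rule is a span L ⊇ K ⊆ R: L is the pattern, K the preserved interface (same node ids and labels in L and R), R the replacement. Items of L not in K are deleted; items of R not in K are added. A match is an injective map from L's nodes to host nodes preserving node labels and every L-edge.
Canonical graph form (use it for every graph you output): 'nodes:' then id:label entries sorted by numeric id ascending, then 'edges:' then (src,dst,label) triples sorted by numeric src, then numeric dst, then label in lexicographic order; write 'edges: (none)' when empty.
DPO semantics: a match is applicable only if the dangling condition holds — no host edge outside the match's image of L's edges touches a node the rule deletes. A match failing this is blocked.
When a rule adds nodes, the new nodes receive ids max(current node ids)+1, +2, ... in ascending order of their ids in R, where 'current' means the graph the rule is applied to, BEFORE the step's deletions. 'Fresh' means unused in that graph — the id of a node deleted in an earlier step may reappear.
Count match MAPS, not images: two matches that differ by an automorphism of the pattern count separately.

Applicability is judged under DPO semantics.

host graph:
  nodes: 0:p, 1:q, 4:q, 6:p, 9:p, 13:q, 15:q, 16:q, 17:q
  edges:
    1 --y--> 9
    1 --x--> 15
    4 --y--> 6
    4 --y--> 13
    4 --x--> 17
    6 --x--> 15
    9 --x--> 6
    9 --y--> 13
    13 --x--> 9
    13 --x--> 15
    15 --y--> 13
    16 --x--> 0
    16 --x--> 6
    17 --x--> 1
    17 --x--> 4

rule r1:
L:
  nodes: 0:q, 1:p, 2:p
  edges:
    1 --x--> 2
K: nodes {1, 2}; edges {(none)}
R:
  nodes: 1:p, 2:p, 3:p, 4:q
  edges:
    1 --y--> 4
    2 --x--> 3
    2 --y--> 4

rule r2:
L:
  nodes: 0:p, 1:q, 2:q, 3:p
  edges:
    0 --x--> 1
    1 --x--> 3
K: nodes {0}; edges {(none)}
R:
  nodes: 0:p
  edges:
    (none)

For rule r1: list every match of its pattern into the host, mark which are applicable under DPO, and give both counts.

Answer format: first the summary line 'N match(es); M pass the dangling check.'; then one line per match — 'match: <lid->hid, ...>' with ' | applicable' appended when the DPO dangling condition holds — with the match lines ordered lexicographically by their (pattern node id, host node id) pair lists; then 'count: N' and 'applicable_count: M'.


6 match(es); 0 pass the dangling check.
match: 0->1, 1->9, 2->6
match: 0->4, 1->9, 2->6
match: 0->13, 1->9, 2->6
match: 0->15, 1->9, 2->6
match: 0->16, 1->9, 2->6
match: 0->17, 1->9, 2->6
count: 6
applicable_count: 0
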